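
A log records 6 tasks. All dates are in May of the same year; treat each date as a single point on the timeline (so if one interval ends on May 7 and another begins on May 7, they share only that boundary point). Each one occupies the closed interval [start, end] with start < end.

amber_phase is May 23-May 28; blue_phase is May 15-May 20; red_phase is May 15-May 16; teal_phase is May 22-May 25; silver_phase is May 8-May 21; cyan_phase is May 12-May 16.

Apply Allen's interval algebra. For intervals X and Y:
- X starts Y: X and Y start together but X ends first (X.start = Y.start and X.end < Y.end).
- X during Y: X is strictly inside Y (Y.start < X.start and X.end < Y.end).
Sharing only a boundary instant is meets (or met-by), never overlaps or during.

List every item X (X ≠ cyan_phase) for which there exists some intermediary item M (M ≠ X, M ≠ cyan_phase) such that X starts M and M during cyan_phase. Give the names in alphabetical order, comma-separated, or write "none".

none

Target cyan_phase = [May 12, May 16].
Intermediaries M with M during cyan_phase: none.
Union: none.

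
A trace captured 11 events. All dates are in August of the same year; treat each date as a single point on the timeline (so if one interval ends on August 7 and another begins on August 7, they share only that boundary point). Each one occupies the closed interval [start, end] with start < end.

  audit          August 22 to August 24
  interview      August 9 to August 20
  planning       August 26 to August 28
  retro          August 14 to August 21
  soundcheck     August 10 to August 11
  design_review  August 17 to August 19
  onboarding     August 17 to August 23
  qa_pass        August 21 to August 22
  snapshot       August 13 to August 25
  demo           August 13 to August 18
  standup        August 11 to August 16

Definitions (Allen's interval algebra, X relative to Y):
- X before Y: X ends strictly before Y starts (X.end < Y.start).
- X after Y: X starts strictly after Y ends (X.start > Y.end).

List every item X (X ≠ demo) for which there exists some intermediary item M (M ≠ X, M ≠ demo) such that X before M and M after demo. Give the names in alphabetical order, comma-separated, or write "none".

audit, design_review, interview, onboarding, qa_pass, retro, snapshot, soundcheck, standup

Target demo = [August 13, August 18].
Intermediaries M with M after demo: audit, planning, qa_pass.
Via audit — items with X before audit: design_review, interview, retro, soundcheck, standup.
Via planning — items with X before planning: audit, design_review, interview, onboarding, qa_pass, retro, snapshot, soundcheck, standup.
Via qa_pass — items with X before qa_pass: design_review, interview, soundcheck, standup.
Union: audit, design_review, interview, onboarding, qa_pass, retro, snapshot, soundcheck, standup.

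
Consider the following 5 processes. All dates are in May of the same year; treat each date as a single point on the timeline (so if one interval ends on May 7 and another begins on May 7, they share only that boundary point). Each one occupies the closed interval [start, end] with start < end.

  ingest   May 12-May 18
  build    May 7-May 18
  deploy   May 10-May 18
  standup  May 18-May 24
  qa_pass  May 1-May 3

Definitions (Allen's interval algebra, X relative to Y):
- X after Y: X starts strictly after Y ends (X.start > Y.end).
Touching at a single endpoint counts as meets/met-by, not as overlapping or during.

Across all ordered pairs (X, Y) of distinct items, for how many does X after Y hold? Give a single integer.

4

Checking all 20 ordered pairs for relation 'after'; matching pairs in alphabetical order:
(build, qa_pass): build after qa_pass ✓
(deploy, qa_pass): deploy after qa_pass ✓
(ingest, qa_pass): ingest after qa_pass ✓
(standup, qa_pass): standup after qa_pass ✓
Count: 4.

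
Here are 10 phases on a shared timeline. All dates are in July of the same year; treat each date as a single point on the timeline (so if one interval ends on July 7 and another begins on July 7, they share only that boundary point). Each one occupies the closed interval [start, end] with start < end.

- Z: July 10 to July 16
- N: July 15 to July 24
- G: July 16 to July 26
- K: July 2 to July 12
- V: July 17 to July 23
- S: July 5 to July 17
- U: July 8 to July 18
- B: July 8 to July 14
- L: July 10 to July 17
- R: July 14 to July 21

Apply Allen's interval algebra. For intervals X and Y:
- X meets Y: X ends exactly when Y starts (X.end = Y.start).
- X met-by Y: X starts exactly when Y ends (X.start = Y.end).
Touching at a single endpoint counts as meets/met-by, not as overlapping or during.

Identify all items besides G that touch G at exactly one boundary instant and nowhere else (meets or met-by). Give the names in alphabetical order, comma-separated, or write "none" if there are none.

Target G = [July 16, July 26].
B [July 8, July 14] → before → no.
K [July 2, July 12] → before → no.
L [July 10, July 17] → overlaps → no.
N [July 15, July 24] → overlaps → no.
R [July 14, July 21] → overlaps → no.
S [July 5, July 17] → overlaps → no.
U [July 8, July 18] → overlaps → no.
V [July 17, July 23] → during → no.
Z [July 10, July 16] → meets → yes.
Result: Z.

Z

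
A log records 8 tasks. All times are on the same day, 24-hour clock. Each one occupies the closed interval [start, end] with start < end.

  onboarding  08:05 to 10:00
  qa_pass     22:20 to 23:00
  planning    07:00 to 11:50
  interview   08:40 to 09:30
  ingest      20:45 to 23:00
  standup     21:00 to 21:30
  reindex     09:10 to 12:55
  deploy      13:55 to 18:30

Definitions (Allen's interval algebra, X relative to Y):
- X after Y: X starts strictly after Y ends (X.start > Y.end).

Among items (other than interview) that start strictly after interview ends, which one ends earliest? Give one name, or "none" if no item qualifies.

Target interview = [08:40, 09:30].
deploy [13:55, 18:30] → after → candidate.
ingest [20:45, 23:00] → after → candidate.
onboarding [08:05, 10:00] → contains → excluded.
planning [07:00, 11:50] → contains → excluded.
qa_pass [22:20, 23:00] → after → candidate.
reindex [09:10, 12:55] → overlapped-by → excluded.
standup [21:00, 21:30] → after → candidate.
Among candidates, earliest end is 18:30 → deploy.

deploy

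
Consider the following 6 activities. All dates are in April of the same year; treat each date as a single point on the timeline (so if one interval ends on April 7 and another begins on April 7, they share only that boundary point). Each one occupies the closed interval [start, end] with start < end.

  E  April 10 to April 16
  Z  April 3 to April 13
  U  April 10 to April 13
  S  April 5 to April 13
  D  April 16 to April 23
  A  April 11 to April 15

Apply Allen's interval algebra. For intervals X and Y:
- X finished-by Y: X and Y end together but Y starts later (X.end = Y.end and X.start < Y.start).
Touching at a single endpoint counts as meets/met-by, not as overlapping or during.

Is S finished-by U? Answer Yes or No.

Yes

S = [April 5, April 13], U = [April 10, April 13].
Actual relation of S to U: finished-by.
Asked whether 'finished-by' holds → Yes.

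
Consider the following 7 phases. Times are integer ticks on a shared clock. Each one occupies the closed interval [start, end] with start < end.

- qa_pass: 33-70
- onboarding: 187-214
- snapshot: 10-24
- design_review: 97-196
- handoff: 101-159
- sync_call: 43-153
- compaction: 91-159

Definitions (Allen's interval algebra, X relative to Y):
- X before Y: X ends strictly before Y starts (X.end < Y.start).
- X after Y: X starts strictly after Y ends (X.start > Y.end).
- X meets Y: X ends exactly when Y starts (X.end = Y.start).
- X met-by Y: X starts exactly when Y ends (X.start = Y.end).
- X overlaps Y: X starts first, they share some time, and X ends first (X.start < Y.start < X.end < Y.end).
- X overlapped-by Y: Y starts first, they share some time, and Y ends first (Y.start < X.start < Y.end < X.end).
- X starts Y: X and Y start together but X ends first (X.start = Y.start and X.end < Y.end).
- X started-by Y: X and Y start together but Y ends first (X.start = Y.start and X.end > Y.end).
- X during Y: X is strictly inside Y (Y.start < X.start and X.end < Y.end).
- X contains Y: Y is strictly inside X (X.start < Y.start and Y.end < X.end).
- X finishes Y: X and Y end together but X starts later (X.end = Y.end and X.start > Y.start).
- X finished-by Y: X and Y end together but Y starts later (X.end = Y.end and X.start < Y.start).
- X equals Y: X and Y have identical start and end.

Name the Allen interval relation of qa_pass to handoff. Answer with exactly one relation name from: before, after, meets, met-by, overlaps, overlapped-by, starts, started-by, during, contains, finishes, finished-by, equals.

before

qa_pass = [33, 70]; handoff = [101, 159].
Compare endpoints: qa_pass.start < handoff.start, qa_pass.start < handoff.end, qa_pass.end < handoff.start, qa_pass.end < handoff.end.
That pattern is 'before'.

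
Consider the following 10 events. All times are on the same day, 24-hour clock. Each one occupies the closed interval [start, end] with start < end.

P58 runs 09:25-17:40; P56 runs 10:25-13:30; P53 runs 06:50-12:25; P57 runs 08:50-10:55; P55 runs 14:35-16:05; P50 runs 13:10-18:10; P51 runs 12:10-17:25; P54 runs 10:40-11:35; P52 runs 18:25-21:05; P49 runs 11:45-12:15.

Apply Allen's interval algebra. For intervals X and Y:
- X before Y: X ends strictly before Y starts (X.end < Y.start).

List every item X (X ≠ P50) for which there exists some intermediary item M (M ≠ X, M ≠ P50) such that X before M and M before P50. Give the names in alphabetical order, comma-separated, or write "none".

P54, P57

Target P50 = [13:10, 18:10].
Intermediaries M with M before P50: P49, P53, P54, P57.
Via P49 — items with X before P49: P54, P57.
Via P53 — items with X before P53: none.
Via P54 — items with X before P54: none.
Via P57 — items with X before P57: none.
Union: P54, P57.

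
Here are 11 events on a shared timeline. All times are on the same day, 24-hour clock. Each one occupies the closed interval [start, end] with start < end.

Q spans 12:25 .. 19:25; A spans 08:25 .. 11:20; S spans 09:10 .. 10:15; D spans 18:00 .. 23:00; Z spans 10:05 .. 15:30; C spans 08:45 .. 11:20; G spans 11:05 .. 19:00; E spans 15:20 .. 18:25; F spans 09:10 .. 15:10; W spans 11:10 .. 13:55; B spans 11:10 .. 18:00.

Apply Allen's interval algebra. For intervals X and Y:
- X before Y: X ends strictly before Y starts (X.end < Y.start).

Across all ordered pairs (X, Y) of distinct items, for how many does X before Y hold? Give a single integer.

17

Checking all 110 ordered pairs for relation 'before'; matching pairs in alphabetical order:
(A, D): A before D ✓
(A, E): A before E ✓
(A, Q): A before Q ✓
(C, D): C before D ✓
(C, E): C before E ✓
(C, Q): C before Q ✓
(F, D): F before D ✓
(F, E): F before E ✓
(S, B): S before B ✓
(S, D): S before D ✓
(S, E): S before E ✓
(S, G): S before G ✓
(S, Q): S before Q ✓
(S, W): S before W ✓
(W, D): W before D ✓
(W, E): W before E ✓
(Z, D): Z before D ✓
Count: 17.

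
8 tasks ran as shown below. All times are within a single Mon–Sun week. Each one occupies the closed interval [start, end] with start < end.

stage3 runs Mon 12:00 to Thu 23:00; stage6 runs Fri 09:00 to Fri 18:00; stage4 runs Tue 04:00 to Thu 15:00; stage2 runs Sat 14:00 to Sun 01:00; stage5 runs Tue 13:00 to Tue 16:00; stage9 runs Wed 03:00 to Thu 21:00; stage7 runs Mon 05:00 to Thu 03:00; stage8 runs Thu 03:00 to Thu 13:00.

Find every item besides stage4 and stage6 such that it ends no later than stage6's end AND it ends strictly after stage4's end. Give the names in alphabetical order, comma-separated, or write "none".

Conditions: its end is no later than stage6's end (X.end <= Fri 18:00) AND its end is strictly after stage4's end (X.end > Thu 15:00).
stage2: end Sun 01:00 <= Fri 18:00? ✗; end Sun 01:00 > Thu 15:00? ✓ → no.
stage3: end Thu 23:00 <= Fri 18:00? ✓; end Thu 23:00 > Thu 15:00? ✓ → yes.
stage5: end Tue 16:00 <= Fri 18:00? ✓; end Tue 16:00 > Thu 15:00? ✗ → no.
stage7: end Thu 03:00 <= Fri 18:00? ✓; end Thu 03:00 > Thu 15:00? ✗ → no.
stage8: end Thu 13:00 <= Fri 18:00? ✓; end Thu 13:00 > Thu 15:00? ✗ → no.
stage9: end Thu 21:00 <= Fri 18:00? ✓; end Thu 21:00 > Thu 15:00? ✓ → yes.
Result: stage3, stage9.

stage3, stage9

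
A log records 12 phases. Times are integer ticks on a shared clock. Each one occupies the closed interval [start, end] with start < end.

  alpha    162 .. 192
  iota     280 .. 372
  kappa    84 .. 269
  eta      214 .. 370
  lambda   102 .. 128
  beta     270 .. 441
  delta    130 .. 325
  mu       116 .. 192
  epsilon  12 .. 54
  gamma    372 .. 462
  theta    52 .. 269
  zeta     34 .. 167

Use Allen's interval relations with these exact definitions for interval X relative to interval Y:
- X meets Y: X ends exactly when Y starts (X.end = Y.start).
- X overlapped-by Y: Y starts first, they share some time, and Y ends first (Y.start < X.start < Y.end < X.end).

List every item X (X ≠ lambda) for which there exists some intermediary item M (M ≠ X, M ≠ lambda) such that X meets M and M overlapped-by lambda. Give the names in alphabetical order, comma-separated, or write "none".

Target lambda = [102, 128].
Intermediaries M with M overlapped-by lambda: mu.
Via mu — items with X meets mu: none.
Union: none.

none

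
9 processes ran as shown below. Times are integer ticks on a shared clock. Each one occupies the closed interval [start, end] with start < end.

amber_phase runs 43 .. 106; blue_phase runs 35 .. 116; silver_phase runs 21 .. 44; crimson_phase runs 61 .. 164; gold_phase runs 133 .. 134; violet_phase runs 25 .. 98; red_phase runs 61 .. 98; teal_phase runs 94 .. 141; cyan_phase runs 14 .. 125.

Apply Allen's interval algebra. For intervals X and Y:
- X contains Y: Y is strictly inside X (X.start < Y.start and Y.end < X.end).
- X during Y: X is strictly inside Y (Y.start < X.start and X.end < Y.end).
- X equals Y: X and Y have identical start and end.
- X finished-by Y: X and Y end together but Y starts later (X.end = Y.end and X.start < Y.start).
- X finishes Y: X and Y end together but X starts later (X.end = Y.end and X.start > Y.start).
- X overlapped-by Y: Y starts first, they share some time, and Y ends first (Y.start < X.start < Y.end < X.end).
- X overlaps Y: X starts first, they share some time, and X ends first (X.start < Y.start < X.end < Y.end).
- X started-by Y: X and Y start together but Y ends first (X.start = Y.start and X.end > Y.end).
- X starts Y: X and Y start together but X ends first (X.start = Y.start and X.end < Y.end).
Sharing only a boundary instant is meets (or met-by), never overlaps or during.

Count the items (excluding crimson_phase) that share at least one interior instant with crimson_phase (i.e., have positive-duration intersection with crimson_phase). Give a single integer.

Target crimson_phase = [61, 164].
amber_phase [43, 106] → overlaps → counts.
blue_phase [35, 116] → overlaps → counts.
cyan_phase [14, 125] → overlaps → counts.
gold_phase [133, 134] → during → counts.
red_phase [61, 98] → starts → counts.
silver_phase [21, 44] → before → no.
teal_phase [94, 141] → during → counts.
violet_phase [25, 98] → overlaps → counts.
Total: 7.

7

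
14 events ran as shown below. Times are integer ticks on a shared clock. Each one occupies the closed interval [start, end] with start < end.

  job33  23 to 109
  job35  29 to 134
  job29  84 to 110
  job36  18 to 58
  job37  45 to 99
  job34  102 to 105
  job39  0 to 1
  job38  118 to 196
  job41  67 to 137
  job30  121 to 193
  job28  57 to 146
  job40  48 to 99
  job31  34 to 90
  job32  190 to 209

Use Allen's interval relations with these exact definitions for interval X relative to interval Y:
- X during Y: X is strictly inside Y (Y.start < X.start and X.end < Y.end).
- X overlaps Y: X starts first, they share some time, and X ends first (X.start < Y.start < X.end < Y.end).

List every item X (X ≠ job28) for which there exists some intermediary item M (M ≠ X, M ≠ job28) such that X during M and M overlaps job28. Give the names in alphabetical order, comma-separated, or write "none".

job29, job31, job34, job37, job40

Target job28 = [57, 146].
Intermediaries M with M overlaps job28: job31, job33, job35, job36, job37, job40.
Via job31 — items with X during job31: none.
Via job33 — items with X during job33: job31, job34, job37, job40.
Via job35 — items with X during job35: job29, job31, job34, job37, job40.
Via job36 — items with X during job36: none.
Via job37 — items with X during job37: none.
Via job40 — items with X during job40: none.
Union: job29, job31, job34, job37, job40.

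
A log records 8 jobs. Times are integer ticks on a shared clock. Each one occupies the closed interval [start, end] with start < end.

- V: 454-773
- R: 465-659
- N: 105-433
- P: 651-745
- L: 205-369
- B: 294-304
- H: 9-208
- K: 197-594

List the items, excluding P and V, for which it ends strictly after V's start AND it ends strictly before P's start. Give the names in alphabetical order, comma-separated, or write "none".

Conditions: its end is strictly after V's start (X.end > 454) AND its end is strictly before P's start (X.end < 651).
B: end 304 > 454? ✗; end 304 < 651? ✓ → no.
H: end 208 > 454? ✗; end 208 < 651? ✓ → no.
K: end 594 > 454? ✓; end 594 < 651? ✓ → yes.
L: end 369 > 454? ✗; end 369 < 651? ✓ → no.
N: end 433 > 454? ✗; end 433 < 651? ✓ → no.
R: end 659 > 454? ✓; end 659 < 651? ✗ → no.
Result: K.

K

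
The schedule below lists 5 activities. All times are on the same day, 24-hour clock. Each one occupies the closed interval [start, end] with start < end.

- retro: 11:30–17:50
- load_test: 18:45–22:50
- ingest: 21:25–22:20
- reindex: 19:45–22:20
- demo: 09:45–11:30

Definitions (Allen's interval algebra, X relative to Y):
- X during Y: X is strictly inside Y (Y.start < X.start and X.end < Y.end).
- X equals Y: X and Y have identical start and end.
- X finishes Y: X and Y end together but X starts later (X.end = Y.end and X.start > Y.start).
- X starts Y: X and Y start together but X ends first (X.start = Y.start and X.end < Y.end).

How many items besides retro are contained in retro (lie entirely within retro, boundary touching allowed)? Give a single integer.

Target retro = [11:30, 17:50].
demo [09:45, 11:30] → meets → no.
ingest [21:25, 22:20] → after → no.
load_test [18:45, 22:50] → after → no.
reindex [19:45, 22:20] → after → no.
Total: 0.

0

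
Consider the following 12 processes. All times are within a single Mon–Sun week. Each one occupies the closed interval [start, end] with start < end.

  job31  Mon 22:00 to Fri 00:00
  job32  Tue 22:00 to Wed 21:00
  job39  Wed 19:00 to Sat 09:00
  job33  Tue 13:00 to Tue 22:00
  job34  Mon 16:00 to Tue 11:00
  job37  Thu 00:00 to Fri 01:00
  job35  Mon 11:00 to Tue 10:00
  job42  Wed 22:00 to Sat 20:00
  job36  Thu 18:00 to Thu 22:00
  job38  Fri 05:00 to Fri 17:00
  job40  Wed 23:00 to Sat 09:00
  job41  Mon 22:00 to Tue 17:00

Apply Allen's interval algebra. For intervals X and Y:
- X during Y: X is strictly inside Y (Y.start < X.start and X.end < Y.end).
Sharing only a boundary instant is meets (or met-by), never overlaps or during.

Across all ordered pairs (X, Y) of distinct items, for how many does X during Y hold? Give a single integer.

Checking all 132 ordered pairs for relation 'during'; matching pairs in alphabetical order:
(job32, job31): job32 during job31 ✓
(job33, job31): job33 during job31 ✓
(job36, job31): job36 during job31 ✓
(job36, job37): job36 during job37 ✓
(job36, job39): job36 during job39 ✓
(job36, job40): job36 during job40 ✓
(job36, job42): job36 during job42 ✓
(job37, job39): job37 during job39 ✓
(job37, job40): job37 during job40 ✓
(job37, job42): job37 during job42 ✓
(job38, job39): job38 during job39 ✓
(job38, job40): job38 during job40 ✓
(job38, job42): job38 during job42 ✓
(job40, job42): job40 during job42 ✓
Count: 14.

14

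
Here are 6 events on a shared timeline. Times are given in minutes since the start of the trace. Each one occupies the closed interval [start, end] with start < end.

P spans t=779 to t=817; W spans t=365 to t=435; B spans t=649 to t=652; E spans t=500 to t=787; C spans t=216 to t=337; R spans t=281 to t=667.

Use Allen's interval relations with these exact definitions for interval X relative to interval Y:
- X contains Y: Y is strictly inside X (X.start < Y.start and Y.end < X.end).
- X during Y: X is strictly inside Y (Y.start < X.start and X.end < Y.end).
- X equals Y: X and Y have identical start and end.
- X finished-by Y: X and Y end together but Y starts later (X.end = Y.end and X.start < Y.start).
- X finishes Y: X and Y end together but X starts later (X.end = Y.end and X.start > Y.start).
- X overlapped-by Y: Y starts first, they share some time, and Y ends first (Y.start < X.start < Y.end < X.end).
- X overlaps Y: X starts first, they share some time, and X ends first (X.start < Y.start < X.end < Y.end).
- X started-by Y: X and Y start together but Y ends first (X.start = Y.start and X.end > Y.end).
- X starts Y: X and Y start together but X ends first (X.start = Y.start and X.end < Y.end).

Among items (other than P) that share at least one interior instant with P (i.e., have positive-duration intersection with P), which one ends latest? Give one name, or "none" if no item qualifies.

Target P = [t=779, t=817].
B [t=649, t=652] → before → excluded.
C [t=216, t=337] → before → excluded.
E [t=500, t=787] → overlaps → candidate.
R [t=281, t=667] → before → excluded.
W [t=365, t=435] → before → excluded.
Among candidates, latest end is t=787 → E.

E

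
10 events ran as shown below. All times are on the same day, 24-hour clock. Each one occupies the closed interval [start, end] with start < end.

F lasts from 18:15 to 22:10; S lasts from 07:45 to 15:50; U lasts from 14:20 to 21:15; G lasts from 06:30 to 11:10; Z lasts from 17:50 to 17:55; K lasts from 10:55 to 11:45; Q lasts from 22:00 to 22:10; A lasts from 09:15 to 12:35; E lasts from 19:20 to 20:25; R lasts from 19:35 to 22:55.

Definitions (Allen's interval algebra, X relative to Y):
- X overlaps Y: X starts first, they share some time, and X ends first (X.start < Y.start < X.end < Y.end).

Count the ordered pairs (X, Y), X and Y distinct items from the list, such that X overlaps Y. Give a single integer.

8

Checking all 90 ordered pairs for relation 'overlaps'; matching pairs in alphabetical order:
(E, R): E overlaps R ✓
(F, R): F overlaps R ✓
(G, A): G overlaps A ✓
(G, K): G overlaps K ✓
(G, S): G overlaps S ✓
(S, U): S overlaps U ✓
(U, F): U overlaps F ✓
(U, R): U overlaps R ✓
Count: 8.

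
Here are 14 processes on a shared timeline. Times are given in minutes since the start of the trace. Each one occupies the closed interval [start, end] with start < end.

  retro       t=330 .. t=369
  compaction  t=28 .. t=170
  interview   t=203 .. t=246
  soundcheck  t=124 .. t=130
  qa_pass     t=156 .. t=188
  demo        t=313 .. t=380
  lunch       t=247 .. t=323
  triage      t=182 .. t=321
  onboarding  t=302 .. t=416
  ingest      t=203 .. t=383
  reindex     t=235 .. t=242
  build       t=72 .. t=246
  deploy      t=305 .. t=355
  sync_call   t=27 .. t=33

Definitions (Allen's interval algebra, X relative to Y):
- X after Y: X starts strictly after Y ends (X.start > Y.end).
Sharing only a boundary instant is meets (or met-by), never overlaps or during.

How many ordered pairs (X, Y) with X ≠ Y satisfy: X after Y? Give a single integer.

56

Checking all 182 ordered pairs for relation 'after'; matching pairs in alphabetical order:
(build, sync_call): build after sync_call ✓
(demo, build): demo after build ✓
(demo, compaction): demo after compaction ✓
(demo, interview): demo after interview ✓
(demo, qa_pass): demo after qa_pass ✓
(demo, reindex): demo after reindex ✓
(demo, soundcheck): demo after soundcheck ✓
(demo, sync_call): demo after sync_call ✓
(deploy, build): deploy after build ✓
(deploy, compaction): deploy after compaction ✓
(deploy, interview): deploy after interview ✓
(deploy, qa_pass): deploy after qa_pass ✓
(deploy, reindex): deploy after reindex ✓
(deploy, soundcheck): deploy after soundcheck ✓
(deploy, sync_call): deploy after sync_call ✓
(ingest, compaction): ingest after compaction ✓
(ingest, qa_pass): ingest after qa_pass ✓
(ingest, soundcheck): ingest after soundcheck ✓
(ingest, sync_call): ingest after sync_call ✓
(interview, compaction): interview after compaction ✓
(interview, qa_pass): interview after qa_pass ✓
(interview, soundcheck): interview after soundcheck ✓
(interview, sync_call): interview after sync_call ✓
(lunch, build): lunch after build ✓
... plus 32 further pairs not listed.
Count: 56.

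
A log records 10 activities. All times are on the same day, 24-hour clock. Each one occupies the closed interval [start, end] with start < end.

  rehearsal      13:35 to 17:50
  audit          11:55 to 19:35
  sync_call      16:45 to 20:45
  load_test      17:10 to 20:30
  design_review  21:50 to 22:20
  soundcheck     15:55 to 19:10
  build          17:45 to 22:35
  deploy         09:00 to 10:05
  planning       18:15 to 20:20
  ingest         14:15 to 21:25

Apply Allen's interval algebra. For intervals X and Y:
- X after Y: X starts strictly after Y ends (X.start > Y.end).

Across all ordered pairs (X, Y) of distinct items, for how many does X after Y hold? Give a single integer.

Checking all 90 ordered pairs for relation 'after'; matching pairs in alphabetical order:
(audit, deploy): audit after deploy ✓
(build, deploy): build after deploy ✓
(design_review, audit): design_review after audit ✓
(design_review, deploy): design_review after deploy ✓
(design_review, ingest): design_review after ingest ✓
(design_review, load_test): design_review after load_test ✓
(design_review, planning): design_review after planning ✓
(design_review, rehearsal): design_review after rehearsal ✓
(design_review, soundcheck): design_review after soundcheck ✓
(design_review, sync_call): design_review after sync_call ✓
(ingest, deploy): ingest after deploy ✓
(load_test, deploy): load_test after deploy ✓
(planning, deploy): planning after deploy ✓
(planning, rehearsal): planning after rehearsal ✓
(rehearsal, deploy): rehearsal after deploy ✓
(soundcheck, deploy): soundcheck after deploy ✓
(sync_call, deploy): sync_call after deploy ✓
Count: 17.

17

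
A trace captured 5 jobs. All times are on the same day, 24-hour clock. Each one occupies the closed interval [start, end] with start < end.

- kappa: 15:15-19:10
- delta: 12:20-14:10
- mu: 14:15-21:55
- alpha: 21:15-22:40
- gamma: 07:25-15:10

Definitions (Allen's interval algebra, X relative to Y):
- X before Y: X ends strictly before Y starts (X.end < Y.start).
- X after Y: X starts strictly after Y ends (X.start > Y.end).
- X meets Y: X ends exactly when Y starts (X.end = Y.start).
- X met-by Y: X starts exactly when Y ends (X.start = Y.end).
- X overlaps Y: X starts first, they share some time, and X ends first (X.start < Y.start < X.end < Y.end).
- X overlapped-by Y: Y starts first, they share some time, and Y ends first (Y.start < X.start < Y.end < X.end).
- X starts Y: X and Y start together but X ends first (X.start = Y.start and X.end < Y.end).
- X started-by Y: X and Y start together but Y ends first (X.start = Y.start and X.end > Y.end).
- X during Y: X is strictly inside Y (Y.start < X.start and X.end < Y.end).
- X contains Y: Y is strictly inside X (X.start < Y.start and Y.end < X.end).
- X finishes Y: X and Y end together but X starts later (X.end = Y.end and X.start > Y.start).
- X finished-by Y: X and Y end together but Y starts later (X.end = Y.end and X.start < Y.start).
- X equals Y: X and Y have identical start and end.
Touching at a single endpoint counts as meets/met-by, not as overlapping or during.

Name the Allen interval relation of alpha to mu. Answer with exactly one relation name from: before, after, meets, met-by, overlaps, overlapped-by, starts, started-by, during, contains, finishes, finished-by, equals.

overlapped-by

alpha = [21:15, 22:40]; mu = [14:15, 21:55].
Compare endpoints: alpha.start > mu.start, alpha.start < mu.end, alpha.end > mu.start, alpha.end > mu.end.
That pattern is 'overlapped-by'.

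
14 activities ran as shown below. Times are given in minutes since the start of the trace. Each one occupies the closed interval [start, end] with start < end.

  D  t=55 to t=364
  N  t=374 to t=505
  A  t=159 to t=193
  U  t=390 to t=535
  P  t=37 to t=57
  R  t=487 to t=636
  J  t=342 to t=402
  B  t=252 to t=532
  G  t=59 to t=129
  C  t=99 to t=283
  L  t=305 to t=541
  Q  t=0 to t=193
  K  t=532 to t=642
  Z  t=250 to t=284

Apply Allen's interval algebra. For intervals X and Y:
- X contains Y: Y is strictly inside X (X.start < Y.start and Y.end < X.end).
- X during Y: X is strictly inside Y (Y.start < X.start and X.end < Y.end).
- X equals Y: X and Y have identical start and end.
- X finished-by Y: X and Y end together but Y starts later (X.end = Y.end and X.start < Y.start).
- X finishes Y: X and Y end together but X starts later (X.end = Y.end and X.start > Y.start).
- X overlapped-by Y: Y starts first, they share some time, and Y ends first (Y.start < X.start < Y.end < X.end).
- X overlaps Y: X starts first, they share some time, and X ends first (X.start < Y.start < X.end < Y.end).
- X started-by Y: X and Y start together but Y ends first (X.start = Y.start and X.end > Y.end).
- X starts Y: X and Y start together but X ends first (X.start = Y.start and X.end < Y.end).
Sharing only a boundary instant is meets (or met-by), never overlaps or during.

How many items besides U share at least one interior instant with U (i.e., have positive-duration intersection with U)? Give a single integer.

Target U = [t=390, t=535].
A [t=159, t=193] → before → no.
B [t=252, t=532] → overlaps → counts.
C [t=99, t=283] → before → no.
D [t=55, t=364] → before → no.
G [t=59, t=129] → before → no.
J [t=342, t=402] → overlaps → counts.
K [t=532, t=642] → overlapped-by → counts.
L [t=305, t=541] → contains → counts.
N [t=374, t=505] → overlaps → counts.
P [t=37, t=57] → before → no.
Q [t=0, t=193] → before → no.
R [t=487, t=636] → overlapped-by → counts.
Z [t=250, t=284] → before → no.
Total: 6.

6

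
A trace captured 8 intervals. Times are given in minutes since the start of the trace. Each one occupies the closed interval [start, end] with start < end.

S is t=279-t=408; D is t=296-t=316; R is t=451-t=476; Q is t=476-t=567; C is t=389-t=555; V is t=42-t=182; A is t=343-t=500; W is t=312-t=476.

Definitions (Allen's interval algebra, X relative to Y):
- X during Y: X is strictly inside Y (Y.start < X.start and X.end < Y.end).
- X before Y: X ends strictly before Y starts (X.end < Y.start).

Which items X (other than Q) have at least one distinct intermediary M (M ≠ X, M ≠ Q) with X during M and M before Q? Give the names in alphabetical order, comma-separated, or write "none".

D

Target Q = [t=476, t=567].
Intermediaries M with M before Q: D, S, V.
Via D — items with X during D: none.
Via S — items with X during S: D.
Via V — items with X during V: none.
Union: D.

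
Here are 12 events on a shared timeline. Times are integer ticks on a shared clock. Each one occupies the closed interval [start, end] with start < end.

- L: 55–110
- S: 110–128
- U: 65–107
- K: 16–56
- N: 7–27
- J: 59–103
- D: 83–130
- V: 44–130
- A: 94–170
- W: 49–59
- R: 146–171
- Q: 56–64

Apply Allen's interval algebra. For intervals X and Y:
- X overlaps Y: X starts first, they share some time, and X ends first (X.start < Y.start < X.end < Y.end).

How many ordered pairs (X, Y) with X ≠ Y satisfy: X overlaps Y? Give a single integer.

17

Checking all 132 ordered pairs for relation 'overlaps'; matching pairs in alphabetical order:
(A, R): A overlaps R ✓
(D, A): D overlaps A ✓
(J, A): J overlaps A ✓
(J, D): J overlaps D ✓
(J, U): J overlaps U ✓
(K, L): K overlaps L ✓
(K, V): K overlaps V ✓
(K, W): K overlaps W ✓
(L, A): L overlaps A ✓
(L, D): L overlaps D ✓
(N, K): N overlaps K ✓
(Q, J): Q overlaps J ✓
(U, A): U overlaps A ✓
(U, D): U overlaps D ✓
(V, A): V overlaps A ✓
(W, L): W overlaps L ✓
(W, Q): W overlaps Q ✓
Count: 17.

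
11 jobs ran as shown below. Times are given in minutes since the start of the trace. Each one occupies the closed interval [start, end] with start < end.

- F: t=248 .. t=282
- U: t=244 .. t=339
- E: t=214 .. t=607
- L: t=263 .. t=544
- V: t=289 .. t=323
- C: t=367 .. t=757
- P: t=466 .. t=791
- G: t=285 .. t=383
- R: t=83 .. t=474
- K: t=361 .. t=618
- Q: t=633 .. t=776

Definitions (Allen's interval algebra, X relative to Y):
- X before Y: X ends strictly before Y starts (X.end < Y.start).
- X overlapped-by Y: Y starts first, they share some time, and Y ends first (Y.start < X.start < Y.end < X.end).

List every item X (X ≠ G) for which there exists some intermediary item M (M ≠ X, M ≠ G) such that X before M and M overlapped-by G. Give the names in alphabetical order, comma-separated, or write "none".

F, U, V

Target G = [t=285, t=383].
Intermediaries M with M overlapped-by G: C, K.
Via C — items with X before C: F, U, V.
Via K — items with X before K: F, U, V.
Union: F, U, V.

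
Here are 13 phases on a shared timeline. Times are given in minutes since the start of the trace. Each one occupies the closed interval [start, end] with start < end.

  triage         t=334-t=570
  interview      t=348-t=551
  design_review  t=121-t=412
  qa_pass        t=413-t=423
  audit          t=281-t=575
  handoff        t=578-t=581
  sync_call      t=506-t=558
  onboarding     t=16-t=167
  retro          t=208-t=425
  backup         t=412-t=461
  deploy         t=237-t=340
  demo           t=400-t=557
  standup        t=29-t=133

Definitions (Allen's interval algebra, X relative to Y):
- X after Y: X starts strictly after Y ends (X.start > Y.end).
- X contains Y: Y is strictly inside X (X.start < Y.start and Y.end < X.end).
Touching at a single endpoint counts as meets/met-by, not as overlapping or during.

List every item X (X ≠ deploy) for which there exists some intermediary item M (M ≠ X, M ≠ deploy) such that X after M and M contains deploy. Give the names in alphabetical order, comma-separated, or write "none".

handoff, qa_pass, sync_call

Target deploy = [t=237, t=340].
Intermediaries M with M contains deploy: design_review, retro.
Via design_review — items with X after design_review: handoff, qa_pass, sync_call.
Via retro — items with X after retro: handoff, sync_call.
Union: handoff, qa_pass, sync_call.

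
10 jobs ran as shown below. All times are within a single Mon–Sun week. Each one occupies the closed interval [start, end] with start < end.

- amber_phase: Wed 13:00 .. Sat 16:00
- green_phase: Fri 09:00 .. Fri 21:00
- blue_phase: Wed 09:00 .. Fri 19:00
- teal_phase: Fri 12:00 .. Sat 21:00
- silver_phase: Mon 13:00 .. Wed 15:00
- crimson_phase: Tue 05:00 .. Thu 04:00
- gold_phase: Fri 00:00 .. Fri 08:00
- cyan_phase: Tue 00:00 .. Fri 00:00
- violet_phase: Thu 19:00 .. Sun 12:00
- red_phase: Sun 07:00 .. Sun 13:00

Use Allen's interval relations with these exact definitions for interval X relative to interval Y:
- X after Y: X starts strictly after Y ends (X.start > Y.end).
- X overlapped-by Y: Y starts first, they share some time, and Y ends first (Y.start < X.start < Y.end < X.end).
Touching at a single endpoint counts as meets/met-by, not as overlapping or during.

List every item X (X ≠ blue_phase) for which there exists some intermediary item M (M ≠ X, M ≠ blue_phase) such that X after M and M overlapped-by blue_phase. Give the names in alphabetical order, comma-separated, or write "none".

red_phase

Target blue_phase = [Wed 09:00, Fri 19:00].
Intermediaries M with M overlapped-by blue_phase: amber_phase, green_phase, teal_phase, violet_phase.
Via amber_phase — items with X after amber_phase: red_phase.
Via green_phase — items with X after green_phase: red_phase.
Via teal_phase — items with X after teal_phase: red_phase.
Via violet_phase — items with X after violet_phase: none.
Union: red_phase.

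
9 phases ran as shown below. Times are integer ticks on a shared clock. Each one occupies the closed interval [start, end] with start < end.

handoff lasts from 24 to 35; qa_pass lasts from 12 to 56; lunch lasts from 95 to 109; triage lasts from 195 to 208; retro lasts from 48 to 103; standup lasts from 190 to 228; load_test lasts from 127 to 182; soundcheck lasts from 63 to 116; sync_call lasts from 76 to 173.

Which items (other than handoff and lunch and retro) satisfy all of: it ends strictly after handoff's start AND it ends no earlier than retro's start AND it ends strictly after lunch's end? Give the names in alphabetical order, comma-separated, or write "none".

Conditions: its end is strictly after handoff's start (X.end > 24) AND its end is no earlier than retro's start (X.end >= 48) AND its end is strictly after lunch's end (X.end > 109).
load_test: end 182 > 24? ✓; end 182 >= 48? ✓; end 182 > 109? ✓ → yes.
qa_pass: end 56 > 24? ✓; end 56 >= 48? ✓; end 56 > 109? ✗ → no.
soundcheck: end 116 > 24? ✓; end 116 >= 48? ✓; end 116 > 109? ✓ → yes.
standup: end 228 > 24? ✓; end 228 >= 48? ✓; end 228 > 109? ✓ → yes.
sync_call: end 173 > 24? ✓; end 173 >= 48? ✓; end 173 > 109? ✓ → yes.
triage: end 208 > 24? ✓; end 208 >= 48? ✓; end 208 > 109? ✓ → yes.
Result: load_test, soundcheck, standup, sync_call, triage.

load_test, soundcheck, standup, sync_call, triage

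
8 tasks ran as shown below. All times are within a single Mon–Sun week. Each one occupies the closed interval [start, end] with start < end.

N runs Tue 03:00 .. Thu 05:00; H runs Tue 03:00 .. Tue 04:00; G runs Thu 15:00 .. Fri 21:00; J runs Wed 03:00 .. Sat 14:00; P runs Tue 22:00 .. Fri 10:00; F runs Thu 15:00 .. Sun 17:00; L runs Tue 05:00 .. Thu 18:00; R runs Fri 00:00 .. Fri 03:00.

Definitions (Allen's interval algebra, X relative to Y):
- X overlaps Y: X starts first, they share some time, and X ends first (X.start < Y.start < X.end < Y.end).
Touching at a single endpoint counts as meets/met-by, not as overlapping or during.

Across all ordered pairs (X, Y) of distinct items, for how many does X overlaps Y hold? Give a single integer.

11

Checking all 56 ordered pairs for relation 'overlaps'; matching pairs in alphabetical order:
(J, F): J overlaps F ✓
(L, F): L overlaps F ✓
(L, G): L overlaps G ✓
(L, J): L overlaps J ✓
(L, P): L overlaps P ✓
(N, J): N overlaps J ✓
(N, L): N overlaps L ✓
(N, P): N overlaps P ✓
(P, F): P overlaps F ✓
(P, G): P overlaps G ✓
(P, J): P overlaps J ✓
Count: 11.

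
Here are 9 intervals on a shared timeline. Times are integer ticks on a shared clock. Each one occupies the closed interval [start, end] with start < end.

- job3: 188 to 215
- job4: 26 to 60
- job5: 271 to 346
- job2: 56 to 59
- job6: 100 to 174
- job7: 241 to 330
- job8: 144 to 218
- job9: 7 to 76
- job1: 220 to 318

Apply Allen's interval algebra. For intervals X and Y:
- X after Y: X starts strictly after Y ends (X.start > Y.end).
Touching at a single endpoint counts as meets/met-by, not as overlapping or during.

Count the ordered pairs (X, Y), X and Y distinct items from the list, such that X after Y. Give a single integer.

28

Checking all 72 ordered pairs for relation 'after'; matching pairs in alphabetical order:
(job1, job2): job1 after job2 ✓
(job1, job3): job1 after job3 ✓
(job1, job4): job1 after job4 ✓
(job1, job6): job1 after job6 ✓
(job1, job8): job1 after job8 ✓
(job1, job9): job1 after job9 ✓
(job3, job2): job3 after job2 ✓
(job3, job4): job3 after job4 ✓
(job3, job6): job3 after job6 ✓
(job3, job9): job3 after job9 ✓
(job5, job2): job5 after job2 ✓
(job5, job3): job5 after job3 ✓
(job5, job4): job5 after job4 ✓
(job5, job6): job5 after job6 ✓
(job5, job8): job5 after job8 ✓
(job5, job9): job5 after job9 ✓
(job6, job2): job6 after job2 ✓
(job6, job4): job6 after job4 ✓
(job6, job9): job6 after job9 ✓
(job7, job2): job7 after job2 ✓
(job7, job3): job7 after job3 ✓
(job7, job4): job7 after job4 ✓
(job7, job6): job7 after job6 ✓
(job7, job8): job7 after job8 ✓
... plus 4 further pairs not listed.
Count: 28.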